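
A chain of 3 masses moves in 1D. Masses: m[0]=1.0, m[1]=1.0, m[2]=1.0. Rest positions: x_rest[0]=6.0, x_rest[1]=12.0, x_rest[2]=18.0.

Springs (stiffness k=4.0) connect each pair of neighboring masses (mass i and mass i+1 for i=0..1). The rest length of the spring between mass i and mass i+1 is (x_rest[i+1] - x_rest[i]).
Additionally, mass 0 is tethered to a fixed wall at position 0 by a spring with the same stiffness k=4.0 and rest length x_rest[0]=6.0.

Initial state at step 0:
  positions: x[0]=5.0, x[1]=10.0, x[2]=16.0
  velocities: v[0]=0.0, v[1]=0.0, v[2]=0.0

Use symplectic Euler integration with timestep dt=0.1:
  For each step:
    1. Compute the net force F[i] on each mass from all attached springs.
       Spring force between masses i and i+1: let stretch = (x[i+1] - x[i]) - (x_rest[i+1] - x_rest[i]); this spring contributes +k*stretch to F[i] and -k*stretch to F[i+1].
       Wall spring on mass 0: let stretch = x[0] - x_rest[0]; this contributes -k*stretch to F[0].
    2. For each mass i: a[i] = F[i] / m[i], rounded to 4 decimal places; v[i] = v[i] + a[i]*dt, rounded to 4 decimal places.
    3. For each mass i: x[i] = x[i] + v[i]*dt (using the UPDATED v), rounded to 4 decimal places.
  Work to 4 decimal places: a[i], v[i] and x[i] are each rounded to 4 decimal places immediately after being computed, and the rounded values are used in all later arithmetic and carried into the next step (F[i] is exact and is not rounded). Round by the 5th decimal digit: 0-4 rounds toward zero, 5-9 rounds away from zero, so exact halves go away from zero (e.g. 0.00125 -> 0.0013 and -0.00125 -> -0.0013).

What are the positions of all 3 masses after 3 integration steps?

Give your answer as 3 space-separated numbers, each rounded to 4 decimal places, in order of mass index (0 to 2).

Answer: 5.0077 10.2244 16.0078

Derivation:
Step 0: x=[5.0000 10.0000 16.0000] v=[0.0000 0.0000 0.0000]
Step 1: x=[5.0000 10.0400 16.0000] v=[0.0000 0.4000 0.0000]
Step 2: x=[5.0016 10.1168 16.0016] v=[0.0160 0.7680 0.0160]
Step 3: x=[5.0077 10.2244 16.0078] v=[0.0614 1.0758 0.0621]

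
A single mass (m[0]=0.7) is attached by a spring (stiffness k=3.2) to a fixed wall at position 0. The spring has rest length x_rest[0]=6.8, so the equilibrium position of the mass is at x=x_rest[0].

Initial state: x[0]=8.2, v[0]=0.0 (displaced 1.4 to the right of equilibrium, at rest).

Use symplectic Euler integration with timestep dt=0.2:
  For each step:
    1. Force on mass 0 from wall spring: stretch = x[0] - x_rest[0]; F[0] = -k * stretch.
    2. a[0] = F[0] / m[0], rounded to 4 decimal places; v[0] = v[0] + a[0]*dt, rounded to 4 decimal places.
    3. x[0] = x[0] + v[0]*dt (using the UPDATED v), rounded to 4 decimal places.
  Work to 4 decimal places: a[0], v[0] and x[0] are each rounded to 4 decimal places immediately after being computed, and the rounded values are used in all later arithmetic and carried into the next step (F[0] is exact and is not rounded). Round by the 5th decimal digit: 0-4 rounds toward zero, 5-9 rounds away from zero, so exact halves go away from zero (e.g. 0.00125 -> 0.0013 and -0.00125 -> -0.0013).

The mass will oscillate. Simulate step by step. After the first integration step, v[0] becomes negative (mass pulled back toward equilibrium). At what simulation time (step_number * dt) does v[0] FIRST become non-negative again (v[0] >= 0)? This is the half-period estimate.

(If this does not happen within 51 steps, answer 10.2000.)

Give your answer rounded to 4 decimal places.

Step 0: x=[8.2000] v=[0.0000]
Step 1: x=[7.9440] v=[-1.2800]
Step 2: x=[7.4788] v=[-2.3259]
Step 3: x=[6.8895] v=[-2.9465]
Step 4: x=[6.2838] v=[-3.0283]
Step 5: x=[5.7725] v=[-2.5563]
Step 6: x=[5.4491] v=[-1.6169]
Step 7: x=[5.3727] v=[-0.3818]
Step 8: x=[5.5573] v=[0.9232]
First v>=0 after going negative at step 8, time=1.6000

Answer: 1.6000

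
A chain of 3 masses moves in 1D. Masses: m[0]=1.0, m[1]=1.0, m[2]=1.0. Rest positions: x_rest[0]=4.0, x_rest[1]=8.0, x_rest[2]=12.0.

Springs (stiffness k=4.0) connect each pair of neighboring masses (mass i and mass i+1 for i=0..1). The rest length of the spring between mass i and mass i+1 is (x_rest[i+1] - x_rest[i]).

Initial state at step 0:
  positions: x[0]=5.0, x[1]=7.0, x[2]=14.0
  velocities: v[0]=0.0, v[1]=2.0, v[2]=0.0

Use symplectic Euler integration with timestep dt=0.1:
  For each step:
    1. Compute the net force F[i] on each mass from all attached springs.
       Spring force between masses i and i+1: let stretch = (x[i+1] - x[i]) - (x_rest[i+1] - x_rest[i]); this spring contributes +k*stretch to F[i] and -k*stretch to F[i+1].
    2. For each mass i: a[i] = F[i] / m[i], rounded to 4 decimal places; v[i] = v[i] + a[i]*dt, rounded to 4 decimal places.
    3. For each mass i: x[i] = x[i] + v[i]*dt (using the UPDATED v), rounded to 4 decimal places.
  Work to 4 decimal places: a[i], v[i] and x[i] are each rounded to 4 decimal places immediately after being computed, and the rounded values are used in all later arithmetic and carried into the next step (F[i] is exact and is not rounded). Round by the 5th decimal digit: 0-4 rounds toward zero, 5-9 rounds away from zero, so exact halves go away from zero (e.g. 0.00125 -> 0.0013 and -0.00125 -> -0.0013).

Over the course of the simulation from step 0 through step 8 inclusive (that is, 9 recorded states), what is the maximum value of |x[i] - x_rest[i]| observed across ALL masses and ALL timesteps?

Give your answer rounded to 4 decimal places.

Step 0: x=[5.0000 7.0000 14.0000] v=[0.0000 2.0000 0.0000]
Step 1: x=[4.9200 7.4000 13.8800] v=[-0.8000 4.0000 -1.2000]
Step 2: x=[4.7792 7.9600 13.6608] v=[-1.4080 5.6000 -2.1920]
Step 3: x=[4.6056 8.6208 13.3736] v=[-1.7357 6.6080 -2.8723]
Step 4: x=[4.4326 9.3111 13.0563] v=[-1.7296 6.9030 -3.1734]
Step 5: x=[4.2948 9.9561 12.7492] v=[-1.3782 6.4497 -3.0715]
Step 6: x=[4.2234 10.4863 12.4903] v=[-0.7137 5.3024 -2.5887]
Step 7: x=[4.2426 10.8462 12.3113] v=[0.1915 3.5988 -1.7903]
Step 8: x=[4.3659 11.0005 12.2337] v=[1.2329 1.5434 -0.7763]
Max displacement = 3.0005

Answer: 3.0005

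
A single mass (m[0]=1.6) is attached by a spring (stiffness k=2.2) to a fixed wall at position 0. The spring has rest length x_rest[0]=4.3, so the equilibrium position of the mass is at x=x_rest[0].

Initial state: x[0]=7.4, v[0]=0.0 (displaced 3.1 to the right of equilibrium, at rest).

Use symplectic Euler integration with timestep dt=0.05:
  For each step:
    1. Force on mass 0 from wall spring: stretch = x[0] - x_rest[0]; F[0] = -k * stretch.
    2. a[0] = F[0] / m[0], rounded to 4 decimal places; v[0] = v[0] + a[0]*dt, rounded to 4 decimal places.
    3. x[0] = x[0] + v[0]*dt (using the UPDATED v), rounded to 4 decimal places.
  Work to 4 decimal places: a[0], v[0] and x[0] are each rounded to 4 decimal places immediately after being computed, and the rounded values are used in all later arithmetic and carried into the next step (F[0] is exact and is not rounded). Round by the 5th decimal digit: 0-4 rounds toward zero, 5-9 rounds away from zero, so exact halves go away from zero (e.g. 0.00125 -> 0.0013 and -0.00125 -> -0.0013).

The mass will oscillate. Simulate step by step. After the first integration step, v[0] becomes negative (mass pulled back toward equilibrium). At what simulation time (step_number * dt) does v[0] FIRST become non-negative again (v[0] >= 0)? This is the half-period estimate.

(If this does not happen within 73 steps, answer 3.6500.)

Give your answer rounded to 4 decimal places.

Step 0: x=[7.4000] v=[0.0000]
Step 1: x=[7.3893] v=[-0.2131]
Step 2: x=[7.3680] v=[-0.4255]
Step 3: x=[7.3362] v=[-0.6364]
Step 4: x=[7.2939] v=[-0.8451]
Step 5: x=[7.2414] v=[-1.0509]
Step 6: x=[7.1787] v=[-1.2531]
Step 7: x=[7.1062] v=[-1.4510]
Step 8: x=[7.0240] v=[-1.6439]
Step 9: x=[6.9324] v=[-1.8312]
Step 10: x=[6.8318] v=[-2.0122]
Step 11: x=[6.7225] v=[-2.1863]
Step 12: x=[6.6049] v=[-2.3528]
Step 13: x=[6.4793] v=[-2.5113]
Step 14: x=[6.3462] v=[-2.6611]
Step 15: x=[6.2061] v=[-2.8018]
Step 16: x=[6.0595] v=[-2.9328]
Step 17: x=[5.9068] v=[-3.0538]
Step 18: x=[5.7486] v=[-3.1643]
Step 19: x=[5.5854] v=[-3.2639]
Step 20: x=[5.4178] v=[-3.3523]
Step 21: x=[5.2463] v=[-3.4292]
Step 22: x=[5.0716] v=[-3.4943]
Step 23: x=[4.8942] v=[-3.5474]
Step 24: x=[4.7148] v=[-3.5883]
Step 25: x=[4.5340] v=[-3.6168]
Step 26: x=[4.3524] v=[-3.6329]
Step 27: x=[4.1706] v=[-3.6365]
Step 28: x=[3.9892] v=[-3.6276]
Step 29: x=[3.8089] v=[-3.6062]
Step 30: x=[3.6303] v=[-3.5724]
Step 31: x=[3.4540] v=[-3.5264]
Step 32: x=[3.2806] v=[-3.4682]
Step 33: x=[3.1107] v=[-3.3981]
Step 34: x=[2.9449] v=[-3.3163]
Step 35: x=[2.7837] v=[-3.2231]
Step 36: x=[2.6278] v=[-3.1189]
Step 37: x=[2.4776] v=[-3.0039]
Step 38: x=[2.3337] v=[-2.8786]
Step 39: x=[2.1965] v=[-2.7434]
Step 40: x=[2.0666] v=[-2.5988]
Step 41: x=[1.9443] v=[-2.4453]
Step 42: x=[1.8301] v=[-2.2833]
Step 43: x=[1.7244] v=[-2.1135]
Step 44: x=[1.6276] v=[-1.9364]
Step 45: x=[1.5400] v=[-1.7527]
Step 46: x=[1.4619] v=[-1.5630]
Step 47: x=[1.3935] v=[-1.3679]
Step 48: x=[1.3351] v=[-1.1681]
Step 49: x=[1.2869] v=[-0.9643]
Step 50: x=[1.2490] v=[-0.7572]
Step 51: x=[1.2216] v=[-0.5474]
Step 52: x=[1.2048] v=[-0.3358]
Step 53: x=[1.1987] v=[-0.1230]
Step 54: x=[1.2032] v=[0.0902]
First v>=0 after going negative at step 54, time=2.7000

Answer: 2.7000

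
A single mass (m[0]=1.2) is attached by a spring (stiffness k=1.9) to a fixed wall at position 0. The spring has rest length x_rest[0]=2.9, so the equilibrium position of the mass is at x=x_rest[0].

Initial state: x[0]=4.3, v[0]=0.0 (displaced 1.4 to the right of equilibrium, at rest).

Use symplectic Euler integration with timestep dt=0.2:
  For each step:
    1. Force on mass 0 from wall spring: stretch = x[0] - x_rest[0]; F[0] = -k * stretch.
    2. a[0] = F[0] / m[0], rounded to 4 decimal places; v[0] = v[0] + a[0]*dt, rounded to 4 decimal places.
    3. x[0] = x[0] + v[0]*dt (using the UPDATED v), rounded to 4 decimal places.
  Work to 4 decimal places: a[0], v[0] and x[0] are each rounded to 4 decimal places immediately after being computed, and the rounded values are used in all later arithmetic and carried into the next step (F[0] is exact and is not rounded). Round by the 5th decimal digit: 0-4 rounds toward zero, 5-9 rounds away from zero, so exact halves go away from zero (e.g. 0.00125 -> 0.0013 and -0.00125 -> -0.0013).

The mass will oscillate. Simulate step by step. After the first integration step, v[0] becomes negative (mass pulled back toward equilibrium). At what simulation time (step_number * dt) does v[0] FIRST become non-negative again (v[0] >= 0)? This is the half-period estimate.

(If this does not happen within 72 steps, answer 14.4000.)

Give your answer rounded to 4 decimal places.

Step 0: x=[4.3000] v=[0.0000]
Step 1: x=[4.2113] v=[-0.4433]
Step 2: x=[4.0396] v=[-0.8585]
Step 3: x=[3.7957] v=[-1.2194]
Step 4: x=[3.4951] v=[-1.5030]
Step 5: x=[3.1568] v=[-1.6914]
Step 6: x=[2.8023] v=[-1.7727]
Step 7: x=[2.4539] v=[-1.7418]
Step 8: x=[2.1338] v=[-1.6005]
Step 9: x=[1.8622] v=[-1.3579]
Step 10: x=[1.6563] v=[-1.0293]
Step 11: x=[1.5292] v=[-0.6355]
Step 12: x=[1.4889] v=[-0.2014]
Step 13: x=[1.5380] v=[0.2454]
First v>=0 after going negative at step 13, time=2.6000

Answer: 2.6000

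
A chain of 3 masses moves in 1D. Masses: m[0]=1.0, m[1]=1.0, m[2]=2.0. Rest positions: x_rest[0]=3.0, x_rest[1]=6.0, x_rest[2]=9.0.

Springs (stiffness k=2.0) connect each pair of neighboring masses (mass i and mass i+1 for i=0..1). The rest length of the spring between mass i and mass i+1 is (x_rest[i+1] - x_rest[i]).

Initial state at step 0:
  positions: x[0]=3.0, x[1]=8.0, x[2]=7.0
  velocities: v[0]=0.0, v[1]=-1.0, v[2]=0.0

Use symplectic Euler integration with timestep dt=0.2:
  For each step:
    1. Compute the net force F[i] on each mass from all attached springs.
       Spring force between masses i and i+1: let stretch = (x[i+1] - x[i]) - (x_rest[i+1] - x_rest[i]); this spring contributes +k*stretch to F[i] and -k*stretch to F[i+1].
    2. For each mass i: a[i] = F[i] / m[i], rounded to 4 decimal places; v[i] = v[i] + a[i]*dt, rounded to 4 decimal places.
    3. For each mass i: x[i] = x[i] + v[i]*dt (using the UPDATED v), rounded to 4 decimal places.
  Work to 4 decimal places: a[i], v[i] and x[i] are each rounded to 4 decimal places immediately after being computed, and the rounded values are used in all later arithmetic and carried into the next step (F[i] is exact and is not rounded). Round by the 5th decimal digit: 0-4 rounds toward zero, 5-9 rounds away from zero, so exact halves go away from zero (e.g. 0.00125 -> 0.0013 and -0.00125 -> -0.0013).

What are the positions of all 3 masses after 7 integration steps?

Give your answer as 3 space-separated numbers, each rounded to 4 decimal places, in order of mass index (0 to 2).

Answer: 2.6826 3.1601 8.8787

Derivation:
Step 0: x=[3.0000 8.0000 7.0000] v=[0.0000 -1.0000 0.0000]
Step 1: x=[3.1600 7.3200 7.1600] v=[0.8000 -3.4000 0.8000]
Step 2: x=[3.4128 6.2944 7.4464] v=[1.2640 -5.1280 1.4320]
Step 3: x=[3.6561 5.1304 7.8067] v=[1.2166 -5.8198 1.8016]
Step 4: x=[3.7774 4.0626 8.1800] v=[0.6063 -5.3390 1.8663]
Step 5: x=[3.6815 3.3014 8.5086] v=[-0.4796 -3.8061 1.6428]
Step 6: x=[3.3152 2.9872 8.7489] v=[-1.8316 -1.5712 1.2014]
Step 7: x=[2.6826 3.1601 8.8787] v=[-3.1628 0.8647 0.6491]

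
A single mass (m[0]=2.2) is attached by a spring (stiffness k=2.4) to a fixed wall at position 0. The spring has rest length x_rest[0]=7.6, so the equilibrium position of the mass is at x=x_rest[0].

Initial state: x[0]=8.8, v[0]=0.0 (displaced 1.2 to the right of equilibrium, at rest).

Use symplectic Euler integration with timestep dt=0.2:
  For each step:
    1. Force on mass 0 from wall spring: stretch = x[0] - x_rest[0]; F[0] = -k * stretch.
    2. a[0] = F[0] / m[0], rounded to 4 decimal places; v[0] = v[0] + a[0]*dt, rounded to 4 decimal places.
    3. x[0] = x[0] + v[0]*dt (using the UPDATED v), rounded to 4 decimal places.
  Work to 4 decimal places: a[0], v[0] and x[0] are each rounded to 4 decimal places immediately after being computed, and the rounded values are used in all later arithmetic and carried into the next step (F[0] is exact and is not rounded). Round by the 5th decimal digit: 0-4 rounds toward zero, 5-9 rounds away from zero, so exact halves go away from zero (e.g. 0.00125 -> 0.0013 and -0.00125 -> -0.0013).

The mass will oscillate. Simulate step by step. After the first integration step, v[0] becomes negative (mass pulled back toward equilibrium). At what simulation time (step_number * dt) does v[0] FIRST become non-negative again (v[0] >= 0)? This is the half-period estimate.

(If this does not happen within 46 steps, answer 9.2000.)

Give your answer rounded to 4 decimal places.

Step 0: x=[8.8000] v=[0.0000]
Step 1: x=[8.7476] v=[-0.2618]
Step 2: x=[8.6452] v=[-0.5122]
Step 3: x=[8.4972] v=[-0.7402]
Step 4: x=[8.3100] v=[-0.9360]
Step 5: x=[8.0918] v=[-1.0909]
Step 6: x=[7.8522] v=[-1.1982]
Step 7: x=[7.6016] v=[-1.2532]
Step 8: x=[7.3509] v=[-1.2535]
Step 9: x=[7.1111] v=[-1.1992]
Step 10: x=[6.8926] v=[-1.0925]
Step 11: x=[6.7050] v=[-0.9382]
Step 12: x=[6.5564] v=[-0.7429]
Step 13: x=[6.4534] v=[-0.5152]
Step 14: x=[6.4004] v=[-0.2650]
Step 15: x=[6.3997] v=[-0.0033]
Step 16: x=[6.4514] v=[0.2586]
First v>=0 after going negative at step 16, time=3.2000

Answer: 3.2000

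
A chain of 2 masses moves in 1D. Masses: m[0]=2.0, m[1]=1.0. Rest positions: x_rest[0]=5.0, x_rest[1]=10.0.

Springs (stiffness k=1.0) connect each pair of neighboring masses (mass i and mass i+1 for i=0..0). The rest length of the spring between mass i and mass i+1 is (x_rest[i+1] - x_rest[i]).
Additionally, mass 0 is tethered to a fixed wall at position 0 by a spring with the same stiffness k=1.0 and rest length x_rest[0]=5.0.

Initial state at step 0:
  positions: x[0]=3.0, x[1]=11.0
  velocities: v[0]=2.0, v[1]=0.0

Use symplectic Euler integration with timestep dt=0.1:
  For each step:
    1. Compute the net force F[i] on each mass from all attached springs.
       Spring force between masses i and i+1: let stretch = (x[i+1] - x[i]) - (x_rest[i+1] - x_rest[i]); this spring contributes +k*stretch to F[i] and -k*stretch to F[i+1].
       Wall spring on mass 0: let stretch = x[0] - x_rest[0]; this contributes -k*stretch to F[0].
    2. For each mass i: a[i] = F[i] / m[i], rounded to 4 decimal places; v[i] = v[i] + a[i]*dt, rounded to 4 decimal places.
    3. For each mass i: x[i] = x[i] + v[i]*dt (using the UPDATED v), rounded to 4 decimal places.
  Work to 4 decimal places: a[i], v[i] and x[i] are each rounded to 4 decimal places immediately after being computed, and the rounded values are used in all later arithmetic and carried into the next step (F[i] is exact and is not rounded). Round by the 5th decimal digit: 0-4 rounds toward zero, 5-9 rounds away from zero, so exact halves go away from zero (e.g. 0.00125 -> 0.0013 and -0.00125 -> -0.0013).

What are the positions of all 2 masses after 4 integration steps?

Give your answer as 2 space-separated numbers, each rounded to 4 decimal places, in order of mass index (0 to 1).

Answer: 4.0242 10.7280

Derivation:
Step 0: x=[3.0000 11.0000] v=[2.0000 0.0000]
Step 1: x=[3.2250 10.9700] v=[2.2500 -0.3000]
Step 2: x=[3.4726 10.9126] v=[2.4760 -0.5745]
Step 3: x=[3.7400 10.8308] v=[2.6744 -0.8185]
Step 4: x=[4.0242 10.7280] v=[2.8419 -1.0276]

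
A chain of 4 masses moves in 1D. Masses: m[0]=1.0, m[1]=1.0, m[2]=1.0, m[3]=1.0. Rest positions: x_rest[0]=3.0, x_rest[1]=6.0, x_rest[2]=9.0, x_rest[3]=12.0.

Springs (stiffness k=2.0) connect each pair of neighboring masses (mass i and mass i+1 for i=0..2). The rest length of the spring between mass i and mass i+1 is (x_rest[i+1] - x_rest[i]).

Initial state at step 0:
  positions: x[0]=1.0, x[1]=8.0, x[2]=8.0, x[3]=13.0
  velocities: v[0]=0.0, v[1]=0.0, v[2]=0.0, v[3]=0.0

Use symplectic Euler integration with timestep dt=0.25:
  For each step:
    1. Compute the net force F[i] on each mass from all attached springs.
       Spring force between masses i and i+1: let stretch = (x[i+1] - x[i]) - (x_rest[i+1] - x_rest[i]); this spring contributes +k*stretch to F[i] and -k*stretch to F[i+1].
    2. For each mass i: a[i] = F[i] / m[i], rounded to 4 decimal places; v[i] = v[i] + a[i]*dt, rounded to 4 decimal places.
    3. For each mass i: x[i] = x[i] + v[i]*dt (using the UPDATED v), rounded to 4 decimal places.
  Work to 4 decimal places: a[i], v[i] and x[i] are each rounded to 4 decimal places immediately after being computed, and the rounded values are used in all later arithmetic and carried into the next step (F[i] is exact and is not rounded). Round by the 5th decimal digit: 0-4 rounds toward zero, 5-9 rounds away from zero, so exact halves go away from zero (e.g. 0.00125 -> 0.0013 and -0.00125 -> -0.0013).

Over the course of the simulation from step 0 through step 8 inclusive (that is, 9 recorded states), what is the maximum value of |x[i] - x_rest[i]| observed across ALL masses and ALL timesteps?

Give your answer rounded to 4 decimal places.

Answer: 2.3364

Derivation:
Step 0: x=[1.0000 8.0000 8.0000 13.0000] v=[0.0000 0.0000 0.0000 0.0000]
Step 1: x=[1.5000 7.1250 8.6250 12.7500] v=[2.0000 -3.5000 2.5000 -1.0000]
Step 2: x=[2.3281 5.7344 9.5781 12.3594] v=[3.3125 -5.5625 3.8125 -1.5625]
Step 3: x=[3.2070 4.3985 10.3984 11.9961] v=[3.5157 -5.3438 3.2813 -1.4532]
Step 4: x=[3.8599 3.6636 10.6685 11.8081] v=[2.6115 -2.9396 1.0802 -0.7521]
Step 5: x=[4.1133 3.8289 10.2054 11.8526] v=[1.0134 0.6610 -1.8525 0.1781]
Step 6: x=[3.9561 4.8268 9.1511 12.0662] v=[-0.6288 3.9915 -4.2172 0.8545]
Step 7: x=[3.5327 6.2564 7.9207 12.2905] v=[-1.6935 5.7183 -4.9218 0.8970]
Step 8: x=[3.0748 7.5536 7.0284 12.3435] v=[-1.8317 5.1886 -3.5691 0.2121]
Max displacement = 2.3364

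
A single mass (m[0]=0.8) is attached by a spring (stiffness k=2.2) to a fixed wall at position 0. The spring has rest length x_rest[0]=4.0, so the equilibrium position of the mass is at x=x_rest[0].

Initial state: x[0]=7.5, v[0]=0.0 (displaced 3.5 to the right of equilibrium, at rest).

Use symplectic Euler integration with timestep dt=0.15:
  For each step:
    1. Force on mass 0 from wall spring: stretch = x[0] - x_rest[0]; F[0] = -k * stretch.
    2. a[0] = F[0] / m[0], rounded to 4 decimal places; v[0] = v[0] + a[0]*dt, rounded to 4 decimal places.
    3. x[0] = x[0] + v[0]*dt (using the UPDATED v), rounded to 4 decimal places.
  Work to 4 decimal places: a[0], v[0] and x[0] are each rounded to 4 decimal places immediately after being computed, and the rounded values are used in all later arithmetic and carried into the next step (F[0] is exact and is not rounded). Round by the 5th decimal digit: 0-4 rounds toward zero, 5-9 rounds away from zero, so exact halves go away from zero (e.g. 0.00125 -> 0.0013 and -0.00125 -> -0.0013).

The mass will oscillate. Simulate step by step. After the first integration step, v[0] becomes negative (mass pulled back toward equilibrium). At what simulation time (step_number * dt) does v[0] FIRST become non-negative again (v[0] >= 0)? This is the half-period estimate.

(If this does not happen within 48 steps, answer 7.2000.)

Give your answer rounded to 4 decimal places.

Step 0: x=[7.5000] v=[0.0000]
Step 1: x=[7.2834] v=[-1.4438]
Step 2: x=[6.8637] v=[-2.7982]
Step 3: x=[6.2668] v=[-3.9795]
Step 4: x=[5.5296] v=[-4.9146]
Step 5: x=[4.6978] v=[-5.5456]
Step 6: x=[3.8228] v=[-5.8335]
Step 7: x=[2.9587] v=[-5.7604]
Step 8: x=[2.1591] v=[-5.3309]
Step 9: x=[1.4734] v=[-4.5715]
Step 10: x=[0.9440] v=[-3.5293]
Step 11: x=[0.6037] v=[-2.2687]
Step 12: x=[0.4735] v=[-0.8677]
Step 13: x=[0.5616] v=[0.5870]
First v>=0 after going negative at step 13, time=1.9500

Answer: 1.9500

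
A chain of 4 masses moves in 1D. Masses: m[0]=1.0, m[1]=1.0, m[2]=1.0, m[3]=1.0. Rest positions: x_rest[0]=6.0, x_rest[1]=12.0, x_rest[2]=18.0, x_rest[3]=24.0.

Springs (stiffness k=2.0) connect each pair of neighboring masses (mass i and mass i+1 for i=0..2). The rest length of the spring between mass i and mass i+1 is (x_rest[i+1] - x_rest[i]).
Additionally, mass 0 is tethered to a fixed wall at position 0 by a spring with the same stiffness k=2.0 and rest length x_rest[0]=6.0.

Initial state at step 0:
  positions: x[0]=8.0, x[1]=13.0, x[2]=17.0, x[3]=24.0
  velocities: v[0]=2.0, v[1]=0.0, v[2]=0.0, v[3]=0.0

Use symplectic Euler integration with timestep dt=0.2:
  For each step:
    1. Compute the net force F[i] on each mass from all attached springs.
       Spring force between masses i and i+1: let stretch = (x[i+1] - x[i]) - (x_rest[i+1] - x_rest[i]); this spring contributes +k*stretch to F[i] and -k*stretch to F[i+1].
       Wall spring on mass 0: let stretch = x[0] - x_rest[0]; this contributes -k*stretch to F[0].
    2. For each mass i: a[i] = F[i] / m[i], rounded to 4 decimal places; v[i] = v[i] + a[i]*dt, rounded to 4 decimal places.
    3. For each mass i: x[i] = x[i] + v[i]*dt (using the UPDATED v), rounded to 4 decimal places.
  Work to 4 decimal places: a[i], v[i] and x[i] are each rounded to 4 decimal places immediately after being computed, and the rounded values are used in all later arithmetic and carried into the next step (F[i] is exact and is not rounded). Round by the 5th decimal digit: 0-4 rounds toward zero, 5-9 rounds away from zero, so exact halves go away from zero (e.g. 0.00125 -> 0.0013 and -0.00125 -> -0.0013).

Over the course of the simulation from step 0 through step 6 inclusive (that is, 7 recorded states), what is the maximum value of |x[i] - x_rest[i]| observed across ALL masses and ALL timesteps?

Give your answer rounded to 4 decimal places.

Step 0: x=[8.0000 13.0000 17.0000 24.0000] v=[2.0000 0.0000 0.0000 0.0000]
Step 1: x=[8.1600 12.9200 17.2400 23.9200] v=[0.8000 -0.4000 1.2000 -0.4000]
Step 2: x=[8.0480 12.8048 17.6688 23.7856] v=[-0.5600 -0.5760 2.1440 -0.6720]
Step 3: x=[7.6727 12.6982 18.1978 23.6419] v=[-1.8765 -0.5331 2.6451 -0.7187]
Step 4: x=[7.0856 12.6295 18.7224 23.5426] v=[-2.9354 -0.3435 2.6229 -0.4963]
Step 5: x=[6.3752 12.6047 19.1452 23.5377] v=[-3.5521 -0.1239 2.1138 -0.0244]
Step 6: x=[5.6531 12.6048 19.3961 23.6614] v=[-3.6104 0.0005 1.2546 0.6186]
Max displacement = 2.1600

Answer: 2.1600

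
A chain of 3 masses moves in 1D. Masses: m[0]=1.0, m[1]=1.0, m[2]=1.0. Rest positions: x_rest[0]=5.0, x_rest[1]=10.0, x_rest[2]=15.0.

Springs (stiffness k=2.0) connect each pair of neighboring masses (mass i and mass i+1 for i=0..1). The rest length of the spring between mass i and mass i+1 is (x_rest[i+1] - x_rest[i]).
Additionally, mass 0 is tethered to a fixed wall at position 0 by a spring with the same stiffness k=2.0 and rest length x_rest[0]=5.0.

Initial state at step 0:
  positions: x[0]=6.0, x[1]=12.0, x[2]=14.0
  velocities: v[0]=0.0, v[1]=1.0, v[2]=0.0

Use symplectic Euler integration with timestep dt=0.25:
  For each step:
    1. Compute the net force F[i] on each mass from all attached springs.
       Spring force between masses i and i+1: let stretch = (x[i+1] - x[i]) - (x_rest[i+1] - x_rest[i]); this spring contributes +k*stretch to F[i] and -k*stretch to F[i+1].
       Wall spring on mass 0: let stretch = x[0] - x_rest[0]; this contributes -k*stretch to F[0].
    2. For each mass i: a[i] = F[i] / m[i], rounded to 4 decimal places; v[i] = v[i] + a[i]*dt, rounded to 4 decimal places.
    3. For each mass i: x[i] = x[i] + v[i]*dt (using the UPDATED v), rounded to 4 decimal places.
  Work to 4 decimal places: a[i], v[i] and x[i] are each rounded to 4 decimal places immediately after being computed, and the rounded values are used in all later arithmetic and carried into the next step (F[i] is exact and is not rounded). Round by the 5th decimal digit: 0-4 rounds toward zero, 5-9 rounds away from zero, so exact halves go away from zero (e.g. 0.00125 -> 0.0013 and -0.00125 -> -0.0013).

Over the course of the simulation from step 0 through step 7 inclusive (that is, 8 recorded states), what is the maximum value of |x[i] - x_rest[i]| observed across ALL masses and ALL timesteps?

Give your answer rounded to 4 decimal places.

Answer: 2.2409

Derivation:
Step 0: x=[6.0000 12.0000 14.0000] v=[0.0000 1.0000 0.0000]
Step 1: x=[6.0000 11.7500 14.3750] v=[0.0000 -1.0000 1.5000]
Step 2: x=[5.9688 11.1094 15.0469] v=[-0.1250 -2.5625 2.6875]
Step 3: x=[5.8340 10.3184 15.8516] v=[-0.5391 -3.1641 3.2188]
Step 4: x=[5.5305 9.6585 16.5897] v=[-1.2139 -2.6397 2.9522]
Step 5: x=[5.0517 9.3490 17.0864] v=[-1.9152 -1.2381 1.9866]
Step 6: x=[4.4786 9.4695 17.2409] v=[-2.2924 0.4820 0.6179]
Step 7: x=[3.9695 9.9376 17.0490] v=[-2.0363 1.8723 -0.7678]
Max displacement = 2.2409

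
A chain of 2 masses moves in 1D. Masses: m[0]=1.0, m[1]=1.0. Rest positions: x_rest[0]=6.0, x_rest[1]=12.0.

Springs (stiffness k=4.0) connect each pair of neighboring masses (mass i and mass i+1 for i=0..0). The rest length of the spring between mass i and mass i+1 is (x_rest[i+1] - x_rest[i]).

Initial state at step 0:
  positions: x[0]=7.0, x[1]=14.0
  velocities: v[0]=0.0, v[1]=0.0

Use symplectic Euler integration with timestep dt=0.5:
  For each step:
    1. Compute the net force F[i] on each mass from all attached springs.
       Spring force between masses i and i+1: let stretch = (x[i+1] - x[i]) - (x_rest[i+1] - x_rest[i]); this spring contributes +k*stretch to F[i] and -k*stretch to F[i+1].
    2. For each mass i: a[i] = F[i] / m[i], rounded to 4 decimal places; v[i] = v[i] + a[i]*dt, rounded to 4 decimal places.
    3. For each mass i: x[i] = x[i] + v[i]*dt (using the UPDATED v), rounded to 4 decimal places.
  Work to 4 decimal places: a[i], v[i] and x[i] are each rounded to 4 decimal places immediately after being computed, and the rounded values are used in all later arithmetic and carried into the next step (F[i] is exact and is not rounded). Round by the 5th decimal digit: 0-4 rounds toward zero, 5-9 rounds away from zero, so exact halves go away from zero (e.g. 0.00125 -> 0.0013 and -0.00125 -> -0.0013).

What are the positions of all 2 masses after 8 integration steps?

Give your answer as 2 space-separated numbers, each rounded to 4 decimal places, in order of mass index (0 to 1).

Answer: 7.0000 14.0000

Derivation:
Step 0: x=[7.0000 14.0000] v=[0.0000 0.0000]
Step 1: x=[8.0000 13.0000] v=[2.0000 -2.0000]
Step 2: x=[8.0000 13.0000] v=[0.0000 0.0000]
Step 3: x=[7.0000 14.0000] v=[-2.0000 2.0000]
Step 4: x=[7.0000 14.0000] v=[0.0000 0.0000]
Step 5: x=[8.0000 13.0000] v=[2.0000 -2.0000]
Step 6: x=[8.0000 13.0000] v=[0.0000 0.0000]
Step 7: x=[7.0000 14.0000] v=[-2.0000 2.0000]
Step 8: x=[7.0000 14.0000] v=[0.0000 0.0000]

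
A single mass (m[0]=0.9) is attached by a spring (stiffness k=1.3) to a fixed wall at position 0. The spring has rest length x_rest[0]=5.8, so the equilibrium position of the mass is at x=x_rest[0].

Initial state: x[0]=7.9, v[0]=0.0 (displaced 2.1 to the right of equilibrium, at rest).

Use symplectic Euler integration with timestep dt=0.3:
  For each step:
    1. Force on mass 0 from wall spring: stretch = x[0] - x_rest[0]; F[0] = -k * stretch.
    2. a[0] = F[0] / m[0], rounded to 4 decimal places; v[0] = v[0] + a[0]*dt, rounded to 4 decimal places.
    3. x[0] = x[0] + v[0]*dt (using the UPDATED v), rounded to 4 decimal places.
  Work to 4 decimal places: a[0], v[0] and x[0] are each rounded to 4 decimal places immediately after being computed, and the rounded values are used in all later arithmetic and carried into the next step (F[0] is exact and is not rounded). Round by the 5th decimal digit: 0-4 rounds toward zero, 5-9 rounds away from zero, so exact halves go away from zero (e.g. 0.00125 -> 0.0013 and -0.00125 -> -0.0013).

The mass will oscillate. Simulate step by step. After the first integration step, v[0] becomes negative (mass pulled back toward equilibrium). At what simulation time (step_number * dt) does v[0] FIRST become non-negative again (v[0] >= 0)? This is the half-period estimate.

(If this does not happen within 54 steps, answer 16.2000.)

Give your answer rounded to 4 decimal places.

Answer: 2.7000

Derivation:
Step 0: x=[7.9000] v=[0.0000]
Step 1: x=[7.6270] v=[-0.9100]
Step 2: x=[7.1165] v=[-1.7017]
Step 3: x=[6.4348] v=[-2.2722]
Step 4: x=[5.6706] v=[-2.5473]
Step 5: x=[4.9232] v=[-2.4912]
Step 6: x=[4.2898] v=[-2.1113]
Step 7: x=[3.8527] v=[-1.4569]
Step 8: x=[3.6688] v=[-0.6131]
Step 9: x=[3.7619] v=[0.3104]
First v>=0 after going negative at step 9, time=2.7000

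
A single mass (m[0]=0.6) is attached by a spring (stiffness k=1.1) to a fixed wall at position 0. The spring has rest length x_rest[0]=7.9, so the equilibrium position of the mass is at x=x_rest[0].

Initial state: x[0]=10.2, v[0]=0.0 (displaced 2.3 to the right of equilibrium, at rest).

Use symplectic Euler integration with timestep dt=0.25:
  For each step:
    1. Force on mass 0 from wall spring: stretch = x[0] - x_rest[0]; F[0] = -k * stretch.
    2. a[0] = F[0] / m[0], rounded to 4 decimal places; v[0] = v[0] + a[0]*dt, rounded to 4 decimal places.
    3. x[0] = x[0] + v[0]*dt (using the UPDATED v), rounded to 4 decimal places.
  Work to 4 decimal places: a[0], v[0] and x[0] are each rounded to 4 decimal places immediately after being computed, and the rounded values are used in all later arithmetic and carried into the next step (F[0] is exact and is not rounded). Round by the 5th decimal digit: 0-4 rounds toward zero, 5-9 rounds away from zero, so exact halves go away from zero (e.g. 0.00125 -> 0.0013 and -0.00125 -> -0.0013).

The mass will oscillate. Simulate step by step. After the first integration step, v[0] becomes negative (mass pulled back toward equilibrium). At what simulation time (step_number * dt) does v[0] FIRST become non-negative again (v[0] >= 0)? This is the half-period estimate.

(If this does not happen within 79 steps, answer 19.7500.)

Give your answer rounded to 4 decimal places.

Step 0: x=[10.2000] v=[0.0000]
Step 1: x=[9.9365] v=[-1.0542]
Step 2: x=[9.4396] v=[-1.9876]
Step 3: x=[8.7663] v=[-2.6933]
Step 4: x=[7.9937] v=[-3.0904]
Step 5: x=[7.2104] v=[-3.1334]
Step 6: x=[6.5061] v=[-2.8173]
Step 7: x=[5.9615] v=[-2.1784]
Step 8: x=[5.6390] v=[-1.2899]
Step 9: x=[5.5756] v=[-0.2536]
Step 10: x=[5.7786] v=[0.8118]
First v>=0 after going negative at step 10, time=2.5000

Answer: 2.5000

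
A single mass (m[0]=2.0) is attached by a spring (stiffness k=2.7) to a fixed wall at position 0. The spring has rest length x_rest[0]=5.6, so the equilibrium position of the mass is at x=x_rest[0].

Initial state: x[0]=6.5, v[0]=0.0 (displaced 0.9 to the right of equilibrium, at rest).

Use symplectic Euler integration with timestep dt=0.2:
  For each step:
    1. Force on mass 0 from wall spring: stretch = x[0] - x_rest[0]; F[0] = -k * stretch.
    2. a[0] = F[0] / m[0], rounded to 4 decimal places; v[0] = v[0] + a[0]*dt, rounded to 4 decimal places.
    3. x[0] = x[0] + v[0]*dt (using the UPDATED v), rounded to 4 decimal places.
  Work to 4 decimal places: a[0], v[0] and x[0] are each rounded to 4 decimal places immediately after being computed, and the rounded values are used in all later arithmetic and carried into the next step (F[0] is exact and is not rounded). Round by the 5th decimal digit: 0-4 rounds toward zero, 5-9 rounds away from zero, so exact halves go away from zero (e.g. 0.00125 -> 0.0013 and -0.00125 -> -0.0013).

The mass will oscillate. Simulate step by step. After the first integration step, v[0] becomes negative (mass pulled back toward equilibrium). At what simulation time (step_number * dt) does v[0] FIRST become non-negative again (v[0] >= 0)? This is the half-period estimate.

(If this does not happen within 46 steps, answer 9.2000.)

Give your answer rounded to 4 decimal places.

Answer: 2.8000

Derivation:
Step 0: x=[6.5000] v=[0.0000]
Step 1: x=[6.4514] v=[-0.2430]
Step 2: x=[6.3568] v=[-0.4729]
Step 3: x=[6.2214] v=[-0.6772]
Step 4: x=[6.0524] v=[-0.8450]
Step 5: x=[5.8590] v=[-0.9671]
Step 6: x=[5.6516] v=[-1.0370]
Step 7: x=[5.4414] v=[-1.0509]
Step 8: x=[5.2398] v=[-1.0081]
Step 9: x=[5.0576] v=[-0.9108]
Step 10: x=[4.9047] v=[-0.7644]
Step 11: x=[4.7894] v=[-0.5767]
Step 12: x=[4.7178] v=[-0.3578]
Step 13: x=[4.6939] v=[-0.1196]
Step 14: x=[4.7189] v=[0.1250]
First v>=0 after going negative at step 14, time=2.8000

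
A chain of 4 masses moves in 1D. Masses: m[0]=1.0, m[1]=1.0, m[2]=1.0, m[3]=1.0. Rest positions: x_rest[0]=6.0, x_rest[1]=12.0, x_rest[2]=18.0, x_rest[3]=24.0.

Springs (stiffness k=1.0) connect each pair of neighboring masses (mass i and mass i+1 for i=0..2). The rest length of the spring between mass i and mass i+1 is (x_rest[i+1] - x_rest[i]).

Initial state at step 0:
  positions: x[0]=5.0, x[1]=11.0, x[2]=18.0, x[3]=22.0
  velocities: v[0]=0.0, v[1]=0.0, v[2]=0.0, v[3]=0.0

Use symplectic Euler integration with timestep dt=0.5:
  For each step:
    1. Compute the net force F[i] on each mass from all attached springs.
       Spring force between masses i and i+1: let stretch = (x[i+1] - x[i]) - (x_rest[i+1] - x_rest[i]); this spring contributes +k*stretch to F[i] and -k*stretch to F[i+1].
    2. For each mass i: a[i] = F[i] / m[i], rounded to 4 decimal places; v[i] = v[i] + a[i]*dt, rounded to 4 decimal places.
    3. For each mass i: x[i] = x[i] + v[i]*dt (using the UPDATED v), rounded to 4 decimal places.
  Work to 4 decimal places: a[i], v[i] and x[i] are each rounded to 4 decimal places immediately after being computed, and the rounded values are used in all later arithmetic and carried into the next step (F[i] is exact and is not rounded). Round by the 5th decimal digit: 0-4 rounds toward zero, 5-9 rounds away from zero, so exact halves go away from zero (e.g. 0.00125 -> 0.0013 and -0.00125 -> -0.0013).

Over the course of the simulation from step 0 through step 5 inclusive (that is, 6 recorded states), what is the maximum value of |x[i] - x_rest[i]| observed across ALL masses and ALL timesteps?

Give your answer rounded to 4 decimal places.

Answer: 2.1250

Derivation:
Step 0: x=[5.0000 11.0000 18.0000 22.0000] v=[0.0000 0.0000 0.0000 0.0000]
Step 1: x=[5.0000 11.2500 17.2500 22.5000] v=[0.0000 0.5000 -1.5000 1.0000]
Step 2: x=[5.0625 11.4375 16.3125 23.1875] v=[0.1250 0.3750 -1.8750 1.3750]
Step 3: x=[5.2188 11.2500 15.8750 23.6563] v=[0.3125 -0.3750 -0.8750 0.9375]
Step 4: x=[5.3829 10.7110 16.2266 23.6798] v=[0.3281 -1.0781 0.7032 0.0469]
Step 5: x=[5.3790 10.2188 17.0626 23.3400] v=[-0.0079 -0.9844 1.6720 -0.6797]
Max displacement = 2.1250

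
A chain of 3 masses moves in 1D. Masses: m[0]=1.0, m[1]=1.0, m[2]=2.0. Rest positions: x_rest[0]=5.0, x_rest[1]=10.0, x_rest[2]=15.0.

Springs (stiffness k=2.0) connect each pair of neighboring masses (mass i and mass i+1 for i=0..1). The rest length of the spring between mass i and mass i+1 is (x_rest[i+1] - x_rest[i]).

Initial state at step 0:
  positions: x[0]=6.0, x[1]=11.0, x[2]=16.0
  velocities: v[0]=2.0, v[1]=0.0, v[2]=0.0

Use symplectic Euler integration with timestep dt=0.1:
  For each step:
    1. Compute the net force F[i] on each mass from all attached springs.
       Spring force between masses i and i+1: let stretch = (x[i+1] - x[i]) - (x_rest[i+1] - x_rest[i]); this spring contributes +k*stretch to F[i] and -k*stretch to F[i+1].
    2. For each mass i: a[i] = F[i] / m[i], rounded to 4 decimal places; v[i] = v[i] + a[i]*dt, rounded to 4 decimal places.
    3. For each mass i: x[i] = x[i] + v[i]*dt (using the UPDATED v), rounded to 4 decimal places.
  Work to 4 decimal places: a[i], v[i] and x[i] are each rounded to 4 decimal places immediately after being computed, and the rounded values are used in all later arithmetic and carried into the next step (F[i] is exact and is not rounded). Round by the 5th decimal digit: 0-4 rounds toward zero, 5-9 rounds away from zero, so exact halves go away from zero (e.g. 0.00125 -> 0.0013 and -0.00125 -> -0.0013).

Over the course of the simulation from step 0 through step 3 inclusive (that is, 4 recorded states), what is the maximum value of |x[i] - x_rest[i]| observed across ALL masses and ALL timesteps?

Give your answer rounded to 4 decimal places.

Step 0: x=[6.0000 11.0000 16.0000] v=[2.0000 0.0000 0.0000]
Step 1: x=[6.2000 11.0000 16.0000] v=[2.0000 0.0000 0.0000]
Step 2: x=[6.3960 11.0040 16.0000] v=[1.9600 0.0400 0.0000]
Step 3: x=[6.5842 11.0158 16.0000] v=[1.8816 0.1176 0.0004]
Max displacement = 1.5842

Answer: 1.5842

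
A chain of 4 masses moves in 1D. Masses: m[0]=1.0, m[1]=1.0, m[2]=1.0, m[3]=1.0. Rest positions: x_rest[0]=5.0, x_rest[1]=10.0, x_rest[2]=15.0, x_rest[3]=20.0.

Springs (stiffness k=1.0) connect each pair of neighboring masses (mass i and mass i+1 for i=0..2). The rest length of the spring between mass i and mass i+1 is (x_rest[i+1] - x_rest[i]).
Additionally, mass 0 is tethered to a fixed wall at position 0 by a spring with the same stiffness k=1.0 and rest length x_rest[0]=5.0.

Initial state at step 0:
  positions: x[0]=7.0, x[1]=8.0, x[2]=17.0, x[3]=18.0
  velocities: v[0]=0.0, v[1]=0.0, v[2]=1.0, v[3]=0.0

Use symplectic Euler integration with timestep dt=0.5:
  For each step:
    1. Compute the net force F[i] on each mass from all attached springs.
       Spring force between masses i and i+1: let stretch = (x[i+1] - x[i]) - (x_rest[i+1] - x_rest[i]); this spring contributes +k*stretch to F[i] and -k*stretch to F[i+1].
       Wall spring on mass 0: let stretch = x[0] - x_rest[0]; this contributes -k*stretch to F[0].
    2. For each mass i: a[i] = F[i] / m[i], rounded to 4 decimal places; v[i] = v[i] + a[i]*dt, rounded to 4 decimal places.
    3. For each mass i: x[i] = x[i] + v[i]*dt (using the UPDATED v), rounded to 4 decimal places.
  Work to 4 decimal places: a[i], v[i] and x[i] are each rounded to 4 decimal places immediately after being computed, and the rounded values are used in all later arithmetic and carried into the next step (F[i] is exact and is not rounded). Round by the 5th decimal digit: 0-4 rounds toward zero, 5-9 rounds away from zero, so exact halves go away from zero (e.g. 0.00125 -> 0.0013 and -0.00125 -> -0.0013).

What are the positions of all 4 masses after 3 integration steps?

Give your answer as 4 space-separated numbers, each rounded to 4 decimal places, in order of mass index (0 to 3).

Answer: 3.1875 12.6875 12.9063 21.2813

Derivation:
Step 0: x=[7.0000 8.0000 17.0000 18.0000] v=[0.0000 0.0000 1.0000 0.0000]
Step 1: x=[5.5000 10.0000 15.5000 19.0000] v=[-3.0000 4.0000 -3.0000 2.0000]
Step 2: x=[3.7500 12.2500 13.5000 20.3750] v=[-3.5000 4.5000 -4.0000 2.7500]
Step 3: x=[3.1875 12.6875 12.9063 21.2813] v=[-1.1250 0.8750 -1.1875 1.8125]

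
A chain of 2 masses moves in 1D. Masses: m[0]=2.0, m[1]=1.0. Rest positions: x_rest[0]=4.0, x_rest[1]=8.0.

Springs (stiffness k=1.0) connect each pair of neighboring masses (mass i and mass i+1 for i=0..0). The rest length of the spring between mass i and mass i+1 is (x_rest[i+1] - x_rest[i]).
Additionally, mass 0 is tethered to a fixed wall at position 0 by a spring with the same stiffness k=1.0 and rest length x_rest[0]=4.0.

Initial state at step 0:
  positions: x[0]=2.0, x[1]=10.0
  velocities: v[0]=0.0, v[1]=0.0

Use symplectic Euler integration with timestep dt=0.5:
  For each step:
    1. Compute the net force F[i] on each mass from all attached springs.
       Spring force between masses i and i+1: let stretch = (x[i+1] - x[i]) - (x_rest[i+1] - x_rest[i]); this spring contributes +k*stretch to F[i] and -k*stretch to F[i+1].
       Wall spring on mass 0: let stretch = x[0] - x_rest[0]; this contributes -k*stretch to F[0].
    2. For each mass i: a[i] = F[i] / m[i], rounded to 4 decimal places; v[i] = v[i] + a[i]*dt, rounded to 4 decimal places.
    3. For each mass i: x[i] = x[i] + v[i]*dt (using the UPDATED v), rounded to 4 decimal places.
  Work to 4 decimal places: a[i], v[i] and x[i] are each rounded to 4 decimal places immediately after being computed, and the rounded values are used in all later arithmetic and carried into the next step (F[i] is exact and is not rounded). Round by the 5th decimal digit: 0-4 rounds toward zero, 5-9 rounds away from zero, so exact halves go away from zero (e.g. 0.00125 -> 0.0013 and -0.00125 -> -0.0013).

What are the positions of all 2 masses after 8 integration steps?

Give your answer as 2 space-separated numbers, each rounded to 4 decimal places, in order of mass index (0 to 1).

Answer: 2.7354 10.3501

Derivation:
Step 0: x=[2.0000 10.0000] v=[0.0000 0.0000]
Step 1: x=[2.7500 9.0000] v=[1.5000 -2.0000]
Step 2: x=[3.9375 7.4375] v=[2.3750 -3.1250]
Step 3: x=[5.0703 6.0000] v=[2.2656 -2.8750]
Step 4: x=[5.6856 5.3301] v=[1.2305 -1.3399]
Step 5: x=[5.5457 5.7491] v=[-0.2798 0.8379]
Step 6: x=[4.7380 7.1172] v=[-1.6154 2.7362]
Step 7: x=[3.6355 8.8905] v=[-2.2051 3.5466]
Step 8: x=[2.7354 10.3501] v=[-1.8002 2.9191]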